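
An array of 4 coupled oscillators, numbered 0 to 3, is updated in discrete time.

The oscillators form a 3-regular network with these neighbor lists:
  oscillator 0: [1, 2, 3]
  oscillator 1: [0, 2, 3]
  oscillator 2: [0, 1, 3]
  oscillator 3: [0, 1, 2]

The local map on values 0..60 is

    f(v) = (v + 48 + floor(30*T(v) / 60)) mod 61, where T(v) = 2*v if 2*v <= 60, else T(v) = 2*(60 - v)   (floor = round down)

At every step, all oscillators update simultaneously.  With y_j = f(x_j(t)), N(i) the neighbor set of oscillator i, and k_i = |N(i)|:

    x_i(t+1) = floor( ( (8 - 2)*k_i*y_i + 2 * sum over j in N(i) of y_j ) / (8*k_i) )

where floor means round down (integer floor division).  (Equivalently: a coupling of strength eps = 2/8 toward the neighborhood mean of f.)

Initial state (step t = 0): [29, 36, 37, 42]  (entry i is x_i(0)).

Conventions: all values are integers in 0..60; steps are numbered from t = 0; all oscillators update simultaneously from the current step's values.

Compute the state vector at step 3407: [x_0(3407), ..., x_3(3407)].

Answer: [47, 47, 47, 47]
Key observation: The state at step 2, [47, 47, 47, 47], reappears at step 3: the system is in a cycle of period 1 from step 2 on.  Therefore the state at step 3407 equals the state at step 2 + ((3407 - 2) mod 1) = 2, which is [47, 47, 47, 47].

Derivation:
t=0: [29, 36, 37, 42]
t=1: [45, 46, 46, 46]
t=2: [47, 47, 47, 47]
t=3: [47, 47, 47, 47]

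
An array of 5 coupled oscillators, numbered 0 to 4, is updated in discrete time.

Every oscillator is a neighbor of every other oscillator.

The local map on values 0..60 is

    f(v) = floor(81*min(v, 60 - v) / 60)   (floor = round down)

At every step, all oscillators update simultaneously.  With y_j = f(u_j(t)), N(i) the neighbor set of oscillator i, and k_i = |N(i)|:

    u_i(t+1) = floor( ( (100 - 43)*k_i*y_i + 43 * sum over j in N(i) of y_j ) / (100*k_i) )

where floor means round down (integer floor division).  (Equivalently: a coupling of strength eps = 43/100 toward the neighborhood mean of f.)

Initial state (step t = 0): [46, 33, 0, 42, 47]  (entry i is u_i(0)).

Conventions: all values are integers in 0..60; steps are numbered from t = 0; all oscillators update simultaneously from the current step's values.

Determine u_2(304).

Simulating step by step:
t=0: [46, 33, 0, 42, 47]
t=1: [18, 26, 10, 21, 18]
t=2: [24, 29, 19, 26, 24]
t=3: [32, 35, 29, 33, 32]
t=4: [36, 34, 37, 36, 36]
t=5: [32, 33, 31, 32, 32]
t=6: [37, 36, 38, 37, 37]
t=7: [30, 31, 29, 30, 30]
t=8: [39, 39, 39, 39, 39]
t=9: [28, 28, 28, 28, 28]
t=10: [37, 37, 37, 37, 37]
t=11: [31, 31, 31, 31, 31]
t=12: [39, 39, 39, 39, 39]

Answer: u_2(304) = 39
Key observation: The state at step 8, [39, 39, 39, 39, 39], reappears at step 12: the system is in a cycle of period 4 from step 8 on.  Therefore the state at step 304 equals the state at step 8 + ((304 - 8) mod 4) = 8, which is [39, 39, 39, 39, 39].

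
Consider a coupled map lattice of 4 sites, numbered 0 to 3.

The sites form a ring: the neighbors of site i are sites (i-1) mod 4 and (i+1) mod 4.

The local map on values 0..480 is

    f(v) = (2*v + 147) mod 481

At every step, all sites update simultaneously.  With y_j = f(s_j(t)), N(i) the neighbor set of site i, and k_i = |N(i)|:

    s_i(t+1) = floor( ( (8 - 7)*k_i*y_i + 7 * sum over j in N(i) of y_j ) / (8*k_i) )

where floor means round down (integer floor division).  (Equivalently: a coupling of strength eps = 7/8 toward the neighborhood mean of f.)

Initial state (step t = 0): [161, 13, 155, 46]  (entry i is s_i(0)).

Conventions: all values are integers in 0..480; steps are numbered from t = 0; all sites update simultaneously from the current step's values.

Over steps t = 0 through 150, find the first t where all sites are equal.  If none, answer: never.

Simulating step by step:
t=0: [161, 13, 155, 46]  (not all equal)
t=1: [238, 426, 237, 435]  (not all equal)
t=2: [58, 128, 57, 130]  (not all equal)
t=3: [387, 279, 387, 280]  (not all equal)
t=4: [251, 413, 251, 413]  (not all equal)
t=5: [30, 148, 30, 148]  (not all equal)
t=6: [413, 236, 413, 236]  (not all equal)
t=7: [122, 26, 122, 26]  (not all equal)
t=8: [223, 367, 223, 367]  (not all equal)
t=9: [364, 148, 364, 148]  (not all equal)
t=10: [436, 400, 436, 400]  (not all equal)
t=11: [414, 108, 414, 108]  (not all equal)
t=12: [319, 56, 319, 56]  (not all equal)
t=13: [264, 298, 264, 298]  (not all equal)
t=14: [253, 202, 253, 202]  (not all equal)
t=15: [82, 159, 82, 159]  (not all equal)
t=16: [445, 330, 445, 330]  (not all equal)
t=17: [294, 106, 294, 106]  (not all equal)
t=18: [345, 267, 345, 267]  (not all equal)
t=19: [219, 336, 219, 336]  (not all equal)
t=20: [308, 133, 308, 133]  (not all equal)
t=21: [396, 298, 396, 298]  (not all equal)
t=22: [286, 433, 286, 433]  (not all equal)
t=23: [74, 214, 74, 214]  (not all equal)
t=24: [119, 269, 119, 269]  (not all equal)
t=25: [226, 362, 226, 362]  (not all equal)
t=26: [356, 152, 356, 152]  (not all equal)
t=27: [441, 387, 441, 387]  (not all equal)
t=28: [393, 113, 393, 113]  (not all equal)
t=29: [382, 442, 382, 442]  (not all equal)
t=30: [114, 384, 114, 384]  (not all equal)
t=31: [426, 382, 426, 382]  (not all equal)
t=32: [380, 86, 380, 86]  (not all equal)
t=33: [332, 412, 332, 412]  (not all equal)
t=34: [49, 289, 49, 289]  (not all equal)
t=35: [244, 244, 244, 244]  (all equal)

Answer: 35
Key observation: Synchronization is absorbing here: once all sites are equal they stay equal, and step 35 is the first all-equal step.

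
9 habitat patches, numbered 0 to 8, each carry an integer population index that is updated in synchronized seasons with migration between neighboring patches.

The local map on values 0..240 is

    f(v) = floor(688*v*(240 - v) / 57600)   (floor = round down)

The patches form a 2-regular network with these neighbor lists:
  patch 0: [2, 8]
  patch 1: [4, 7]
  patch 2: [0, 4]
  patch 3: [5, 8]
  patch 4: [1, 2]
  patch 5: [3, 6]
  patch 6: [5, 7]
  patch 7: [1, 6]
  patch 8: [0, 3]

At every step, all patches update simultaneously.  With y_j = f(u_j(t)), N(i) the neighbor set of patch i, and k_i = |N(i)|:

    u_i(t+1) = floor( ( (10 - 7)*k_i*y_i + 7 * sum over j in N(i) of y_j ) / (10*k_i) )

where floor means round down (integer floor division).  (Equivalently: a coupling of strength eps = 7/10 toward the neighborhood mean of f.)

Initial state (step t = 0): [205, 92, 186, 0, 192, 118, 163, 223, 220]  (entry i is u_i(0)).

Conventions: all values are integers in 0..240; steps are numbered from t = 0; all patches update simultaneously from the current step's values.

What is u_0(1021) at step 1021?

Answer: u_0(1021) = 155
Key observation: The state at step 11, [155, 154, 155, 155, 154, 155, 154, 154, 156], reappears at step 13: the system is in a cycle of period 2 from step 11 on.  Therefore the state at step 1021 equals the state at step 11 + ((1021 - 11) mod 2) = 11, which is [155, 154, 155, 155, 154, 155, 154, 154, 156].

Derivation:
t=0: [205, 92, 186, 0, 192, 118, 163, 223, 220]
t=1: [85, 102, 103, 78, 131, 103, 120, 122, 45]
t=2: [142, 169, 164, 140, 168, 163, 170, 170, 138]
t=3: [160, 143, 152, 161, 145, 152, 144, 142, 166]
t=4: [152, 165, 158, 152, 162, 158, 163, 165, 149]
t=5: [157, 148, 154, 157, 150, 154, 150, 147, 159]
t=6: [155, 162, 158, 155, 160, 158, 160, 161, 154]
t=7: [156, 151, 154, 156, 152, 154, 152, 151, 157]
t=8: [156, 159, 157, 156, 159, 157, 159, 159, 155]
t=9: [156, 153, 154, 156, 153, 154, 153, 153, 156]
t=10: [156, 158, 157, 156, 158, 157, 158, 158, 156]
t=11: [155, 154, 155, 155, 154, 155, 154, 154, 156]
t=12: [156, 158, 157, 156, 157, 157, 157, 158, 156]
t=13: [155, 154, 155, 155, 154, 155, 154, 154, 156]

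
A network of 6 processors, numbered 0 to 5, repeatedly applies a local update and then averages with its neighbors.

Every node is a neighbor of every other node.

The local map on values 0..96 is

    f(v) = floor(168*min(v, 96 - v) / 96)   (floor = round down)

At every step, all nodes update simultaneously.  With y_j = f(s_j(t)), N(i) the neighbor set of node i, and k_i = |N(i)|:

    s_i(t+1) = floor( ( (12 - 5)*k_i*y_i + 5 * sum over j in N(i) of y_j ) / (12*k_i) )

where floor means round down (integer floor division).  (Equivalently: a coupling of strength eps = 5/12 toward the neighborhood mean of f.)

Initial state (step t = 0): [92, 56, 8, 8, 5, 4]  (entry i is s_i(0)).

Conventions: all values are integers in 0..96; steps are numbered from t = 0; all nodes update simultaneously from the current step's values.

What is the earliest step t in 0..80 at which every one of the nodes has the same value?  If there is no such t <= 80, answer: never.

Simulating step by step:
t=0: [92, 56, 8, 8, 5, 4]  (not all equal)
t=1: [13, 45, 17, 17, 14, 13]  (not all equal)
t=2: [28, 56, 31, 31, 29, 28]  (not all equal)
t=3: [51, 62, 54, 54, 52, 51]  (not all equal)
t=4: [75, 66, 73, 73, 75, 75]  (not all equal)
t=5: [38, 46, 40, 40, 38, 38]  (not all equal)
t=6: [67, 74, 69, 69, 67, 67]  (not all equal)
t=7: [48, 42, 47, 47, 48, 48]  (not all equal)
t=8: [82, 77, 81, 81, 82, 82]  (not all equal)
t=9: [25, 29, 26, 26, 25, 25]  (not all equal)
t=10: [43, 47, 44, 44, 43, 43]  (not all equal)
t=11: [75, 79, 76, 76, 75, 75]  (not all equal)
t=12: [35, 31, 34, 34, 35, 35]  (not all equal)
t=13: [60, 56, 59, 59, 60, 60]  (not all equal)
t=14: [63, 67, 64, 64, 63, 63]  (not all equal)
t=15: [56, 52, 55, 55, 56, 56]  (not all equal)
t=16: [70, 74, 71, 71, 70, 70]  (not all equal)
t=17: [44, 40, 43, 43, 44, 44]  (not all equal)
t=18: [76, 72, 75, 75, 76, 76]  (not all equal)
t=19: [35, 39, 36, 36, 35, 35]  (not all equal)
t=20: [61, 65, 62, 62, 61, 61]  (not all equal)
t=21: [60, 56, 59, 59, 60, 60]  (not all equal)

Answer: never
Key observation: The state at step 13 reappears at step 21 — the system is in a cycle of period 8 from step 13 on.  No step 0..21 is synchronized, and the cycle repeats forever, so no step up to 80 (or ever) has all nodes equal.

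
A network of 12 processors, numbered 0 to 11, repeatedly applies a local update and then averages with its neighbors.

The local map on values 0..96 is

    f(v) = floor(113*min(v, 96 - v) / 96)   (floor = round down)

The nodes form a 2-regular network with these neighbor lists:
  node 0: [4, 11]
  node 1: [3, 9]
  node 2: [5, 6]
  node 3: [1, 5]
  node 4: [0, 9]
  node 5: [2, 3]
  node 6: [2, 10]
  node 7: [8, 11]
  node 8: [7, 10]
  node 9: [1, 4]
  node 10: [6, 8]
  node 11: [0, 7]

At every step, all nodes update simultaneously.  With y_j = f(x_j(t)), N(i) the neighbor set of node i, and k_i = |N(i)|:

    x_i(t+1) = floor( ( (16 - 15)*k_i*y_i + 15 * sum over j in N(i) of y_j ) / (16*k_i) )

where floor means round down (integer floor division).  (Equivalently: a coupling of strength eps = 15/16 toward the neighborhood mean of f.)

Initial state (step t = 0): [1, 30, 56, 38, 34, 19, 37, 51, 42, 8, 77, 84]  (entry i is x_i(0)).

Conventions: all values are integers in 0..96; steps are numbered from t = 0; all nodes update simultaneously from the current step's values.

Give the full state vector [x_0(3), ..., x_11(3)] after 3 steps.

Answer: [36, 35, 46, 42, 23, 49, 50, 43, 45, 39, 50, 32]

Derivation:
t=0: [1, 30, 56, 38, 34, 19, 37, 51, 42, 8, 77, 84]
t=1: [25, 27, 33, 29, 7, 44, 35, 32, 37, 35, 44, 25]
t=2: [19, 37, 45, 40, 33, 36, 44, 36, 43, 20, 42, 32]
t=3: [36, 35, 46, 42, 23, 49, 50, 43, 45, 39, 50, 32]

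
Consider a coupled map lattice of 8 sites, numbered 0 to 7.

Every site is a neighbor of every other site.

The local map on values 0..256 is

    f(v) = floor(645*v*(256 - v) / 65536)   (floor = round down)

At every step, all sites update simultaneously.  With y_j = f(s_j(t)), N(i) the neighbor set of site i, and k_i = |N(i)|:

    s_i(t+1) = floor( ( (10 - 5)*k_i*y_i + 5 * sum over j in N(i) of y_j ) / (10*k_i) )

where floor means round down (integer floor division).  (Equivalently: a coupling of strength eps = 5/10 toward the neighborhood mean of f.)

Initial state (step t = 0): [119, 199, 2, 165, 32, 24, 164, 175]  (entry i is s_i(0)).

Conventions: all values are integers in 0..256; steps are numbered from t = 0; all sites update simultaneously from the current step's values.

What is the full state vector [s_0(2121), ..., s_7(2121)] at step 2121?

Answer: [154, 154, 154, 154, 154, 154, 154, 154]
Key observation: The state at step 6, [154, 154, 154, 154, 154, 154, 154, 154], reappears at step 7: the system is in a cycle of period 1 from step 6 on.  Therefore the state at step 2121 equals the state at step 6 + ((2121 - 6) mod 1) = 6, which is [154, 154, 154, 154, 154, 154, 154, 154].

Derivation:
t=0: [119, 199, 2, 165, 32, 24, 164, 175]
t=1: [128, 107, 61, 122, 89, 82, 122, 119]
t=2: [154, 152, 135, 154, 148, 145, 154, 154]
t=3: [155, 155, 157, 155, 156, 156, 155, 155]
t=4: [153, 153, 152, 153, 153, 153, 153, 153]
t=5: [155, 155, 155, 155, 155, 155, 155, 155]
t=6: [154, 154, 154, 154, 154, 154, 154, 154]
t=7: [154, 154, 154, 154, 154, 154, 154, 154]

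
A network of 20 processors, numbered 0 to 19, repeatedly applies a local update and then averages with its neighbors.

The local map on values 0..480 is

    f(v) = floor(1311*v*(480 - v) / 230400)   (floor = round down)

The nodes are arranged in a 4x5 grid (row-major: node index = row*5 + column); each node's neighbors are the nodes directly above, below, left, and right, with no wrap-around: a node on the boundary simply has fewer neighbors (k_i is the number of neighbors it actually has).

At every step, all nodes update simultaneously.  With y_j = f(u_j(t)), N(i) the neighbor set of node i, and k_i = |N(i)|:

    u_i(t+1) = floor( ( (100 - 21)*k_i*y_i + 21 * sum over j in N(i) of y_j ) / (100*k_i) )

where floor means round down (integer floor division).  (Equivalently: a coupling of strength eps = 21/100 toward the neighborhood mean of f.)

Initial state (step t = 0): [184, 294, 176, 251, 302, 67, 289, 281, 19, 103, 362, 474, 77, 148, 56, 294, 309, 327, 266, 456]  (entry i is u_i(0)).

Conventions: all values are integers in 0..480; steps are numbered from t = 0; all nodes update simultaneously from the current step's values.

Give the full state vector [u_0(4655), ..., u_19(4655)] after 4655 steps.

Answer: [304, 304, 304, 305, 305, 304, 304, 305, 305, 305, 304, 304, 304, 305, 305, 304, 304, 304, 305, 305]
Key observation: The state at step 9, [304, 304, 304, 305, 305, 304, 304, 305, 305, 305, 304, 304, 304, 305, 305, 304, 304, 304, 305, 305], reappears at step 11: the system is in a cycle of period 2 from step 9 on.  Therefore the state at step 4655 equals the state at step 9 + ((4655 - 9) mod 2) = 9, which is [304, 304, 304, 305, 305, 304, 304, 305, 305, 305, 304, 304, 304, 305, 305, 304, 304, 304, 305, 305].

Derivation:
t=0: [184, 294, 176, 251, 302, 67, 289, 281, 19, 103, 362, 474, 77, 148, 56, 294, 309, 327, 266, 456]
t=1: [293, 310, 307, 304, 298, 184, 290, 295, 98, 208, 225, 66, 186, 256, 145, 302, 279, 280, 298, 97]
t=2: [309, 301, 302, 297, 308, 310, 303, 304, 234, 309, 311, 189, 303, 315, 278, 308, 306, 316, 303, 228]
t=3: [300, 305, 305, 309, 301, 299, 305, 305, 321, 303, 300, 310, 304, 298, 316, 300, 302, 296, 305, 323]
t=4: [306, 303, 302, 299, 305, 306, 303, 302, 292, 303, 306, 300, 304, 305, 295, 306, 305, 307, 302, 290]
t=5: [302, 304, 305, 306, 303, 302, 304, 305, 310, 305, 302, 306, 304, 303, 309, 302, 303, 302, 305, 311]
t=6: [304, 304, 303, 302, 304, 304, 303, 302, 299, 302, 304, 302, 303, 304, 300, 305, 304, 304, 303, 299]
t=7: [304, 304, 304, 305, 304, 304, 304, 305, 306, 305, 304, 304, 304, 304, 306, 303, 304, 304, 305, 306]
t=8: [304, 304, 303, 303, 303, 304, 303, 303, 302, 302, 304, 304, 303, 303, 302, 304, 304, 303, 303, 302]
t=9: [304, 304, 304, 305, 305, 304, 304, 305, 305, 305, 304, 304, 304, 305, 305, 304, 304, 304, 305, 305]
t=10: [304, 304, 303, 303, 303, 304, 303, 303, 303, 303, 304, 304, 303, 303, 303, 304, 304, 303, 303, 303]
t=11: [304, 304, 304, 305, 305, 304, 304, 305, 305, 305, 304, 304, 304, 305, 305, 304, 304, 304, 305, 305]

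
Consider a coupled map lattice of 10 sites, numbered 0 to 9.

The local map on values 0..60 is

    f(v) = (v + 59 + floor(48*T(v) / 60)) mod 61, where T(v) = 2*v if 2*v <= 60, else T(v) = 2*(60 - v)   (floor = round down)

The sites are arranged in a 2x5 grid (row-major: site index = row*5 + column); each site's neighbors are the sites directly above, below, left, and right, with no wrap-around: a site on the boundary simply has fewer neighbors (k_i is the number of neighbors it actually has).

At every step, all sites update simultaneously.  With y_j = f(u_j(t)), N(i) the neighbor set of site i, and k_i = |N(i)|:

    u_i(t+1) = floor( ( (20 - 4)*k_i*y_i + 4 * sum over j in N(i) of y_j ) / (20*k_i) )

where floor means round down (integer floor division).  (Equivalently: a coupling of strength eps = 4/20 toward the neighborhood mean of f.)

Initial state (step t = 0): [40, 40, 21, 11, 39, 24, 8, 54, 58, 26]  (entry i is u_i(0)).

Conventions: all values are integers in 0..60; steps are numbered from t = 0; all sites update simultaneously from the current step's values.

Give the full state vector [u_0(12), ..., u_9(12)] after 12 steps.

Simulating step by step:
t=0: [40, 40, 21, 11, 39, 24, 8, 54, 58, 26]
t=1: [14, 12, 43, 28, 10, 50, 19, 8, 49, 10]
t=2: [30, 29, 9, 9, 22, 10, 40, 18, 5, 21]
t=3: [15, 12, 21, 22, 51, 21, 12, 37, 16, 48]
t=4: [37, 31, 47, 50, 7, 48, 29, 16, 35, 7]
t=5: [9, 12, 6, 4, 14, 5, 13, 33, 13, 15]
t=6: [20, 27, 13, 11, 31, 14, 28, 15, 28, 36]
t=7: [44, 11, 29, 24, 14, 33, 12, 32, 12, 11]
t=8: [8, 23, 16, 53, 35, 13, 26, 15, 29, 27]
t=9: [23, 49, 37, 5, 10, 27, 11, 33, 12, 8]
t=10: [46, 8, 9, 13, 22, 13, 22, 14, 26, 19]
t=11: [8, 19, 22, 30, 51, 30, 49, 32, 10, 43]
t=12: [20, 42, 49, 17, 3, 14, 7, 15, 21, 8]

Answer: [20, 42, 49, 17, 3, 14, 7, 15, 21, 8]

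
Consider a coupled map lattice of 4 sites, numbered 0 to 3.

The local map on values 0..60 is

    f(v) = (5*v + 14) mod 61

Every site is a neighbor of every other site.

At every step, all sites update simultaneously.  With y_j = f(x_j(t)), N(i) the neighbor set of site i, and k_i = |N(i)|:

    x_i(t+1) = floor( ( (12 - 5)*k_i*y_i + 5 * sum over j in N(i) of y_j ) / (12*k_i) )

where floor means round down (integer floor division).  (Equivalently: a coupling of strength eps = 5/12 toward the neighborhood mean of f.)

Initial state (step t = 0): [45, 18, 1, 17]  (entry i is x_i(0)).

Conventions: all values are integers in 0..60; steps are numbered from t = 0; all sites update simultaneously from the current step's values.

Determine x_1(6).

Simulating step by step:
t=0: [45, 18, 1, 17]
t=1: [46, 40, 30, 38]
t=2: [13, 26, 31, 22]
t=3: [20, 22, 33, 13]
t=4: [41, 18, 43, 26]
t=5: [36, 39, 40, 30]
t=6: [20, 26, 29, 33]

Answer: x_1(6) = 26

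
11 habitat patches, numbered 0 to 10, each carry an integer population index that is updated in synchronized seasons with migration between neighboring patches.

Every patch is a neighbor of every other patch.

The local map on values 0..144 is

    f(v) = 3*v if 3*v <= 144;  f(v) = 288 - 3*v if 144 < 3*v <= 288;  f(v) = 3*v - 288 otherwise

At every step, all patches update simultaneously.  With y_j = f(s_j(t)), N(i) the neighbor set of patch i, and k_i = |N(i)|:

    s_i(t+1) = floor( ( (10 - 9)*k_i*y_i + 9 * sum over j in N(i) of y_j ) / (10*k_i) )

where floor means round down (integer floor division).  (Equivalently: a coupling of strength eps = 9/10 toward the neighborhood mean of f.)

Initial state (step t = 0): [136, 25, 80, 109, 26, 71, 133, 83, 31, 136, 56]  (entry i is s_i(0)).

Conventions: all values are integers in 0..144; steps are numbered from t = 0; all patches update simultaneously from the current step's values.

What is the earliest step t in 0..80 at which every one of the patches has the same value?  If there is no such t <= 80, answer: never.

Answer: 1
Key observation: Synchronization is absorbing here: once all patches are equal they stay equal, and step 1 is the first all-equal step.

Derivation:
t=0: [136, 25, 80, 109, 26, 71, 133, 83, 31, 136, 56]  (not all equal)
t=1: [83, 83, 83, 83, 83, 83, 83, 83, 83, 83, 83]  (all equal)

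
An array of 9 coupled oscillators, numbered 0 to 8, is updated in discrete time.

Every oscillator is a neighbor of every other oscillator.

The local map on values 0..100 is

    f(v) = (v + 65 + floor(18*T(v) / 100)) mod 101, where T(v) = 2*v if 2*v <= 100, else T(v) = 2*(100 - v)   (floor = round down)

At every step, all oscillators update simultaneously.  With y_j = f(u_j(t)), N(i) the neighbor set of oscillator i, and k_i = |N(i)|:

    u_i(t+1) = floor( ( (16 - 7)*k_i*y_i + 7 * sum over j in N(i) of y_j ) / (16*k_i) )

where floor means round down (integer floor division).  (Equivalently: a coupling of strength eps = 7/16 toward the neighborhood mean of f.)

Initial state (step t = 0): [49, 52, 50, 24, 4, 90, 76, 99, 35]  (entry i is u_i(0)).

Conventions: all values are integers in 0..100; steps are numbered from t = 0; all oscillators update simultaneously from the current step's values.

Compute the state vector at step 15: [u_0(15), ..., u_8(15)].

Answer: [63, 63, 63, 63, 63, 63, 63, 63, 63]

Derivation:
t=0: [49, 52, 50, 24, 4, 90, 76, 99, 35]
t=1: [39, 40, 40, 73, 59, 53, 48, 56, 29]
t=2: [21, 22, 22, 36, 31, 29, 27, 30, 14]
t=3: [68, 69, 69, 27, 24, 22, 21, 23, 63]
t=4: [51, 52, 52, 30, 79, 77, 77, 78, 50]
t=5: [34, 34, 34, 20, 43, 42, 42, 42, 34]
t=6: [16, 16, 16, 58, 23, 22, 22, 22, 16]
t=7: [85, 85, 85, 60, 90, 89, 89, 89, 85]
t=8: [53, 53, 53, 45, 55, 54, 54, 54, 53]
t=9: [32, 32, 32, 28, 33, 33, 33, 33, 32]
t=10: [6, 6, 6, 4, 7, 7, 7, 7, 6]
t=11: [73, 73, 73, 71, 73, 73, 73, 73, 73]
t=12: [45, 45, 45, 45, 45, 45, 45, 45, 45]
t=13: [25, 25, 25, 25, 25, 25, 25, 25, 25]
t=14: [99, 99, 99, 99, 99, 99, 99, 99, 99]
t=15: [63, 63, 63, 63, 63, 63, 63, 63, 63]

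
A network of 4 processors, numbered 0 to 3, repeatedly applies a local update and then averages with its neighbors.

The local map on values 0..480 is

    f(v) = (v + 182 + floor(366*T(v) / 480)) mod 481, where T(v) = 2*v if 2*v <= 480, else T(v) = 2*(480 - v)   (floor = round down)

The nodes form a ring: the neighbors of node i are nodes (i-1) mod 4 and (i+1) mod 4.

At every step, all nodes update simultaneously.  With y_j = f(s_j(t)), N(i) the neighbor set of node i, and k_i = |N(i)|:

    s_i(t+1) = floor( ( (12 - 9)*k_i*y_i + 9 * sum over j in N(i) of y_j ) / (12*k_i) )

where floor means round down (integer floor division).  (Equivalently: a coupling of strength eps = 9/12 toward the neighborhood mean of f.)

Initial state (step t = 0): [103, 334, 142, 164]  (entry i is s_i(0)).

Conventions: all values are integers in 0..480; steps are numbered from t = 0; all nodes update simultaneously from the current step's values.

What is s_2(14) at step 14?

Answer: s_2(14) = 284

Derivation:
t=0: [103, 334, 142, 164]
t=1: [250, 252, 154, 216]
t=2: [280, 221, 227, 207]
t=3: [252, 274, 249, 265]
t=4: [293, 298, 293, 299]
t=5: [276, 278, 276, 278]
t=6: [287, 287, 287, 287]
t=7: [282, 282, 282, 282]
t=8: [284, 284, 284, 284]
t=9: [283, 283, 283, 283]
t=10: [284, 284, 284, 284]
t=11: [283, 283, 283, 283]
t=12: [284, 284, 284, 284]
t=13: [283, 283, 283, 283]
t=14: [284, 284, 284, 284]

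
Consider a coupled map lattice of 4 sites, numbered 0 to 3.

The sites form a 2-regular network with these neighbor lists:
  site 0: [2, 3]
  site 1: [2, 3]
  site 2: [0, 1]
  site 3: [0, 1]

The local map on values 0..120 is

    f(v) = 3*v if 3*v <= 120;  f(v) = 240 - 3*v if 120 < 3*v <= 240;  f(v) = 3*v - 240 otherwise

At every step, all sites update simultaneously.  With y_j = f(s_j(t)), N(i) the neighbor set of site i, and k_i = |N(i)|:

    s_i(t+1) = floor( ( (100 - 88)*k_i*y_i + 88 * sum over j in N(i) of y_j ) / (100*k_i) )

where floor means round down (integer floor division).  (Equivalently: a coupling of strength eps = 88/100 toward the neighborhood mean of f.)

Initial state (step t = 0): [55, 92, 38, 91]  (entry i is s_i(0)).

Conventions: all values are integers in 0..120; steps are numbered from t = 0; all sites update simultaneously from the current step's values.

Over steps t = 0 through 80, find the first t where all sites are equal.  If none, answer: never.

Simulating step by step:
t=0: [55, 92, 38, 91]  (not all equal)
t=1: [73, 69, 62, 52]  (not all equal)
t=2: [63, 64, 30, 33]  (not all equal)
t=3: [89, 88, 54, 55]  (not all equal)
t=4: [70, 70, 31, 31]  (not all equal)
t=5: [85, 85, 37, 37]  (not all equal)
t=6: [99, 99, 26, 26]  (not all equal)
t=7: [75, 75, 59, 59]  (not all equal)
t=8: [57, 57, 20, 20]  (not all equal)
t=9: [61, 61, 67, 67]  (not all equal)
t=10: [41, 41, 54, 54]  (not all equal)
t=11: [82, 82, 112, 112]  (not all equal)
t=12: [85, 85, 16, 16]  (not all equal)
t=13: [44, 44, 18, 18]  (not all equal)
t=14: [60, 60, 101, 101]  (not all equal)
t=15: [62, 62, 60, 60]  (not all equal)
t=16: [59, 59, 54, 54]  (not all equal)
t=17: [76, 76, 64, 64]  (not all equal)
t=18: [43, 43, 16, 16]  (not all equal)
t=19: [55, 55, 103, 103]  (not all equal)
t=20: [69, 69, 74, 74]  (not all equal)
t=21: [19, 19, 31, 31]  (not all equal)
t=22: [88, 88, 61, 61]  (not all equal)
t=23: [53, 53, 27, 27]  (not all equal)
t=24: [81, 81, 81, 81]  (all equal)

Answer: 24
Key observation: Synchronization is absorbing here: once all sites are equal they stay equal, and step 24 is the first all-equal step.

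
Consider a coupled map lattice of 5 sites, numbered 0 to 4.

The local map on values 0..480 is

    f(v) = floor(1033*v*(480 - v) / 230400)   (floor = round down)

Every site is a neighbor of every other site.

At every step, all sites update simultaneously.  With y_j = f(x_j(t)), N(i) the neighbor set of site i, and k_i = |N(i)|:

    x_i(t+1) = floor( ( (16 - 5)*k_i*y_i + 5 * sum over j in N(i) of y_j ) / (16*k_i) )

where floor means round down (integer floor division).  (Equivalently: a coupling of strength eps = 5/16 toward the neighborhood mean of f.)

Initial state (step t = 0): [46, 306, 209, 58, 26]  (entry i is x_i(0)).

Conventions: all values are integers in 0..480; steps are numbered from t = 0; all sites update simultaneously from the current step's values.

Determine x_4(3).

Simulating step by step:
t=0: [46, 306, 209, 58, 26]
t=1: [112, 202, 212, 124, 89]
t=2: [193, 234, 236, 201, 176]
t=3: [249, 255, 255, 250, 243]

Answer: x_4(3) = 243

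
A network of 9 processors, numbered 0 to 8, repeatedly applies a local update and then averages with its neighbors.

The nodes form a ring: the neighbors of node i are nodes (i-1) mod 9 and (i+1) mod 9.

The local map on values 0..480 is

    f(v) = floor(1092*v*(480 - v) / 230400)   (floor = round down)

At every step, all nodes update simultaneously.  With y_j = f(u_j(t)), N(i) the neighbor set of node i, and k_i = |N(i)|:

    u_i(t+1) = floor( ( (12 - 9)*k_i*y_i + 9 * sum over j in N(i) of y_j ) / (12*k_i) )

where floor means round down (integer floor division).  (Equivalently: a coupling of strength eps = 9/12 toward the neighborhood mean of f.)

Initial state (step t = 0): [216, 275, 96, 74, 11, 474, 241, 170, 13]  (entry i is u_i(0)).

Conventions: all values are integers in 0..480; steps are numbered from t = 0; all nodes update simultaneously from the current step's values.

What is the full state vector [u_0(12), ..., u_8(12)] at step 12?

Answer: [269, 269, 269, 269, 269, 269, 269, 269, 269]

Derivation:
t=0: [216, 275, 96, 74, 11, 474, 241, 170, 13]
t=1: [178, 233, 196, 109, 64, 114, 166, 174, 201]
t=2: [264, 261, 239, 193, 177, 189, 230, 255, 256]
t=3: [270, 270, 267, 262, 259, 262, 267, 271, 270]
t=4: [268, 268, 269, 270, 270, 270, 269, 268, 268]
t=5: [269, 269, 268, 268, 268, 268, 268, 269, 269]
t=6: [269, 269, 269, 269, 269, 269, 269, 269, 269]
t=7: [269, 269, 269, 269, 269, 269, 269, 269, 269]
t=8: [269, 269, 269, 269, 269, 269, 269, 269, 269]
t=9: [269, 269, 269, 269, 269, 269, 269, 269, 269]
t=10: [269, 269, 269, 269, 269, 269, 269, 269, 269]
t=11: [269, 269, 269, 269, 269, 269, 269, 269, 269]
t=12: [269, 269, 269, 269, 269, 269, 269, 269, 269]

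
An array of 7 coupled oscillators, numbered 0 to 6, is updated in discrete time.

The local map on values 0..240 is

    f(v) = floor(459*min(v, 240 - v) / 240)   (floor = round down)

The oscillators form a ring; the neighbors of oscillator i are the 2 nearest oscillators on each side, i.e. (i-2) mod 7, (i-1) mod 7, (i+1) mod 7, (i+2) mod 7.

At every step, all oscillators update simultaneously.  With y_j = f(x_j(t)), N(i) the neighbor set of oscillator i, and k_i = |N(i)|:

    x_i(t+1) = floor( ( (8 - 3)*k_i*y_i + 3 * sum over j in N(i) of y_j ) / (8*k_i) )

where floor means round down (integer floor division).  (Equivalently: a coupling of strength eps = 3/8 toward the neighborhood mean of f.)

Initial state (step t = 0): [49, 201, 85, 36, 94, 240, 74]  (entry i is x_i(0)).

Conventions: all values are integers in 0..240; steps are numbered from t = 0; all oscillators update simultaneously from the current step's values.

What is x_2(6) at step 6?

Simulating step by step:
t=0: [49, 201, 85, 36, 94, 240, 74]
t=1: [93, 89, 140, 81, 146, 45, 120]
t=2: [174, 176, 183, 154, 173, 123, 200]
t=3: [128, 120, 118, 157, 133, 185, 103]
t=4: [204, 217, 216, 170, 191, 138, 193]
t=5: [77, 58, 59, 118, 101, 157, 93]
t=6: [144, 130, 133, 194, 183, 168, 167]

Answer: x_2(6) = 133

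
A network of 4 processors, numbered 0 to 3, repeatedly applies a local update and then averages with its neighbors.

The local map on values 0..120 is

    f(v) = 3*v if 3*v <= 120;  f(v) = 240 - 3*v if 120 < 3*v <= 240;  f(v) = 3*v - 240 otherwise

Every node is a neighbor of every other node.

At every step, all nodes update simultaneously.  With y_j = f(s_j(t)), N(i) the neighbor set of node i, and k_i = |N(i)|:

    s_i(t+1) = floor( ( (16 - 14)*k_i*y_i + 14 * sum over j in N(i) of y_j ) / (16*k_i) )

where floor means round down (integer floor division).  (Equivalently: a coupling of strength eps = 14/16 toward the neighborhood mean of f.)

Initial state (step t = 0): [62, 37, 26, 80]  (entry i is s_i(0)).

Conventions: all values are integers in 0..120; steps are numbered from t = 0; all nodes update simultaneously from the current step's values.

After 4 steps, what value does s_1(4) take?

Simulating step by step:
t=0: [62, 37, 26, 80]
t=1: [61, 52, 57, 70]
t=2: [60, 56, 58, 65]
t=3: [60, 58, 59, 63]
t=4: [60, 59, 59, 61]

Answer: s_1(4) = 59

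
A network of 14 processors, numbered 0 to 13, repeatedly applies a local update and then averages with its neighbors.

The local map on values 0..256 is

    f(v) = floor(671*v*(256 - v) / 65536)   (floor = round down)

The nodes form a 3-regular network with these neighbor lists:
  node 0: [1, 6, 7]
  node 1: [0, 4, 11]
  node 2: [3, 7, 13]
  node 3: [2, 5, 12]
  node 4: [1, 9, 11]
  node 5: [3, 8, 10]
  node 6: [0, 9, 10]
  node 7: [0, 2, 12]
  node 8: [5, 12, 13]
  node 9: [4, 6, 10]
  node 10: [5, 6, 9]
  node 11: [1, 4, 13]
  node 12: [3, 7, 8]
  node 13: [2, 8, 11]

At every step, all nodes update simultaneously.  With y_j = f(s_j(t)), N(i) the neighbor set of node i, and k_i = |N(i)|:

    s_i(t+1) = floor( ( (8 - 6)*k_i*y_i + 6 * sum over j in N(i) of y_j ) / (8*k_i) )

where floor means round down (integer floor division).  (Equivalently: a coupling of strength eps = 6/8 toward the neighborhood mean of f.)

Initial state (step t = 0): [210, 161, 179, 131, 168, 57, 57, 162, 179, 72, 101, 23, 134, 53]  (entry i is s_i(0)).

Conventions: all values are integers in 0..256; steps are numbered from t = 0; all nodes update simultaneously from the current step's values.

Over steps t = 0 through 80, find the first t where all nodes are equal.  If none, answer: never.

Answer: 6
Key observation: Synchronization is absorbing here: once all nodes are equal they stay equal, and step 6 is the first all-equal step.

Derivation:
t=0: [210, 161, 179, 131, 168, 57, 57, 162, 179, 72, 101, 23, 134, 53]  (not all equal)
t=1: [131, 114, 143, 147, 124, 146, 127, 140, 133, 140, 131, 117, 157, 111]  (not all equal)
t=2: [166, 166, 164, 163, 166, 165, 166, 164, 163, 166, 166, 165, 164, 165]  (not all equal)
t=3: [152, 152, 154, 154, 152, 153, 152, 153, 153, 152, 152, 152, 154, 153]  (not all equal)
t=4: [161, 161, 160, 160, 161, 160, 161, 160, 160, 161, 161, 161, 160, 160]  (not all equal)
t=5: [156, 156, 157, 157, 156, 156, 156, 156, 157, 156, 156, 156, 157, 156]  (not all equal)
t=6: [159, 159, 159, 159, 159, 159, 159, 159, 159, 159, 159, 159, 159, 159]  (all equal)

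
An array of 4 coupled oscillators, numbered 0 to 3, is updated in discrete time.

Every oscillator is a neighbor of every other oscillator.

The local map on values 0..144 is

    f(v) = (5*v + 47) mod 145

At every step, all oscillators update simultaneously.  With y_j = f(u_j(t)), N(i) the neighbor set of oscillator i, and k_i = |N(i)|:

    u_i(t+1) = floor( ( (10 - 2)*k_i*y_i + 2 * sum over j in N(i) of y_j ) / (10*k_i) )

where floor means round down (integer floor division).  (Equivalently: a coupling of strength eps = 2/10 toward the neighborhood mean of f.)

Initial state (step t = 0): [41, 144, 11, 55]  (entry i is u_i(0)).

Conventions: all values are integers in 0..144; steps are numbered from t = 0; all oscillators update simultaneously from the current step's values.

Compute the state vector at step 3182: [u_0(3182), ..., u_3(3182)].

Simulating step by step:
t=0: [41, 144, 11, 55]
t=1: [97, 49, 93, 42]
t=2: [90, 20, 75, 101]
t=3: [66, 22, 117, 106]
t=4: [83, 28, 57, 123]
t=5: [32, 43, 43, 73]
t=6: [73, 113, 113, 117]
t=7: [105, 39, 39, 54]
t=8: [124, 95, 95, 43]
t=9: [89, 89, 89, 111]
t=10: [54, 54, 54, 29]
t=11: [28, 28, 28, 43]
t=12: [47, 47, 47, 102]
t=13: [136, 136, 136, 125]
t=14: [8, 8, 8, 74]
t=15: [89, 89, 89, 119]
t=16: [57, 57, 57, 61]
t=17: [43, 43, 43, 58]
t=18: [112, 112, 112, 61]
t=19: [29, 29, 29, 55]
t=20: [46, 46, 46, 35]
t=21: [128, 128, 128, 88]
t=22: [103, 103, 103, 63]
t=23: [123, 123, 123, 83]
t=24: [78, 78, 78, 38]
t=25: [8, 8, 8, 74]

Answer: [8, 8, 8, 74]
Key observation: The state at step 14, [8, 8, 8, 74], reappears at step 25: the system is in a cycle of period 11 from step 14 on.  Therefore the state at step 3182 equals the state at step 14 + ((3182 - 14) mod 11) = 14, which is [8, 8, 8, 74].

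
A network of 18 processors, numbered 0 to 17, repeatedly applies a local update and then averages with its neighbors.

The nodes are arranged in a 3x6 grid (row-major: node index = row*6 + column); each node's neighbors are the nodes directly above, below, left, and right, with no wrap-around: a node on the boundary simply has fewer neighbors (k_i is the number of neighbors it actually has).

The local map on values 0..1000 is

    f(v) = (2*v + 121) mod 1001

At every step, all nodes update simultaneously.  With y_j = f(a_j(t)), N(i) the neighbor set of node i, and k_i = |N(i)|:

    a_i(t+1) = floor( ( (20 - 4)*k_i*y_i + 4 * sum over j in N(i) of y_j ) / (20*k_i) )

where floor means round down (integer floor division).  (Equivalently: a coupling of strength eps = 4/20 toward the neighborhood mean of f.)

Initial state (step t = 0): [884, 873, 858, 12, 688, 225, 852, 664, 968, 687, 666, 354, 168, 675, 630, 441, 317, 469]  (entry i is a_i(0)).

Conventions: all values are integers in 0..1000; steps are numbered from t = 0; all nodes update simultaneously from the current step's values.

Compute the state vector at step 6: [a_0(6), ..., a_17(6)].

Simulating step by step:
t=0: [884, 873, 858, 12, 688, 225, 852, 664, 968, 687, 666, 354, 168, 675, 630, 441, 317, 469]
t=1: [879, 837, 739, 237, 474, 589, 778, 469, 151, 427, 490, 735, 495, 461, 339, 110, 638, 204]
t=2: [849, 737, 599, 585, 120, 304, 610, 143, 459, 852, 181, 533, 159, 98, 692, 417, 381, 521]
t=3: [747, 578, 315, 332, 388, 637, 382, 390, 133, 747, 499, 240, 416, 343, 490, 911, 813, 236]
t=4: [607, 371, 697, 778, 804, 465, 872, 838, 427, 602, 237, 554, 931, 775, 222, 850, 707, 609]
t=5: [439, 800, 578, 645, 670, 135, 832, 805, 889, 412, 566, 247, 939, 692, 616, 750, 544, 346]
t=6: [949, 709, 356, 440, 438, 420, 809, 729, 833, 865, 313, 589, 927, 541, 416, 596, 278, 732]

Answer: [949, 709, 356, 440, 438, 420, 809, 729, 833, 865, 313, 589, 927, 541, 416, 596, 278, 732]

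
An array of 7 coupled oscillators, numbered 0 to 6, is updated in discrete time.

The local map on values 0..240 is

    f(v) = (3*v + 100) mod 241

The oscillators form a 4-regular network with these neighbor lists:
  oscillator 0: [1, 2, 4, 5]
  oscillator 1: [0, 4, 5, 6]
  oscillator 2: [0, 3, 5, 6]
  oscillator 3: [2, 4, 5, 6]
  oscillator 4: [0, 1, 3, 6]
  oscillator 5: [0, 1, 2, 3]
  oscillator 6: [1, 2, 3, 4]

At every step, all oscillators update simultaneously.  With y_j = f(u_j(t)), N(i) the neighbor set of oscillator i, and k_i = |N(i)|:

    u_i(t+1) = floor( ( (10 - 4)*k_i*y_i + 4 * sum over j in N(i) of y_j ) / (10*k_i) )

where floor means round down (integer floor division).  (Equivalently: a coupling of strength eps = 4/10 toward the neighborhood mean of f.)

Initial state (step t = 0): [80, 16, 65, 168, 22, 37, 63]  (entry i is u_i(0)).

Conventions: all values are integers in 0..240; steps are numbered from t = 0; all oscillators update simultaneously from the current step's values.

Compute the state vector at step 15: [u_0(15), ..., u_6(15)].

Simulating step by step:
t=0: [80, 16, 65, 168, 22, 37, 63]
t=1: [117, 141, 80, 121, 141, 168, 77]
t=2: [156, 70, 123, 168, 80, 130, 94]
t=3: [92, 74, 172, 120, 101, 55, 136]
t=4: [121, 83, 120, 166, 143, 71, 75]
t=5: [177, 107, 180, 111, 81, 109, 99]
t=6: [152, 167, 163, 175, 128, 179, 156]
t=7: [82, 103, 110, 120, 43, 137, 88]
t=8: [124, 149, 161, 188, 198, 85, 154]
t=9: [187, 102, 121, 159, 183, 126, 104]
t=10: [186, 174, 201, 136, 161, 208, 167]
t=11: [151, 123, 164, 59, 106, 56, 120]
t=12: [96, 186, 101, 74, 161, 60, 186]
t=13: [136, 151, 141, 96, 118, 80, 157]
t=14: [58, 85, 60, 132, 161, 87, 100]
t=15: [57, 109, 56, 50, 92, 92, 122]

Answer: [57, 109, 56, 50, 92, 92, 122]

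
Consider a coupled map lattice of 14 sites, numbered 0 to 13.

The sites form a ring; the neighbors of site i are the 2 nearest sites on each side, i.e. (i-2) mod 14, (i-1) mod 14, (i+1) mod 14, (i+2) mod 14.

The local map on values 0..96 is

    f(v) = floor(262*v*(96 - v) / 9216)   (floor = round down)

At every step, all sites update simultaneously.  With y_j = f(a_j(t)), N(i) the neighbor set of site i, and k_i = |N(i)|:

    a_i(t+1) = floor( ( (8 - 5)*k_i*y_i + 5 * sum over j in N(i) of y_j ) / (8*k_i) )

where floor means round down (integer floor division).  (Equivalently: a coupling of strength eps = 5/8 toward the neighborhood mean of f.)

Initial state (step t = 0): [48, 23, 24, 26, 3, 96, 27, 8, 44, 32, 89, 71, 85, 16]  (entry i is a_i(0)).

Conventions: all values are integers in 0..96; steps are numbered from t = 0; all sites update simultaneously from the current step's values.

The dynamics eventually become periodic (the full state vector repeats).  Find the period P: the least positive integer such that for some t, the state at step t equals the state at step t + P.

Answer: 2
Key observation: The state at step 8, [61, 61, 60, 60, 60, 60, 60, 60, 60, 61, 61, 61, 61, 61], reappears at step 10 — and no state repeats earlier — so the cycle the system enters has period 2.

Derivation:
t=0: [48, 23, 24, 26, 3, 96, 27, 8, 44, 32, 89, 71, 85, 16]
t=1: [49, 49, 44, 35, 26, 20, 33, 34, 47, 45, 37, 40, 36, 42]
t=2: [64, 64, 62, 57, 54, 51, 56, 58, 62, 63, 62, 63, 62, 63]
t=3: [58, 59, 60, 62, 63, 63, 62, 61, 60, 59, 59, 59, 58, 58]
t=4: [61, 61, 60, 59, 59, 59, 59, 60, 60, 61, 61, 62, 62, 62]
t=5: [59, 60, 61, 61, 61, 61, 61, 61, 60, 60, 59, 59, 59, 59]
t=6: [61, 61, 60, 60, 60, 60, 60, 60, 60, 61, 61, 61, 62, 61]
t=7: [60, 60, 60, 60, 61, 61, 61, 60, 60, 60, 60, 59, 59, 59]
t=8: [61, 61, 60, 60, 60, 60, 60, 60, 60, 61, 61, 61, 61, 61]
t=9: [60, 60, 60, 60, 61, 61, 61, 60, 60, 60, 60, 60, 60, 60]
t=10: [61, 61, 60, 60, 60, 60, 60, 60, 60, 61, 61, 61, 61, 61]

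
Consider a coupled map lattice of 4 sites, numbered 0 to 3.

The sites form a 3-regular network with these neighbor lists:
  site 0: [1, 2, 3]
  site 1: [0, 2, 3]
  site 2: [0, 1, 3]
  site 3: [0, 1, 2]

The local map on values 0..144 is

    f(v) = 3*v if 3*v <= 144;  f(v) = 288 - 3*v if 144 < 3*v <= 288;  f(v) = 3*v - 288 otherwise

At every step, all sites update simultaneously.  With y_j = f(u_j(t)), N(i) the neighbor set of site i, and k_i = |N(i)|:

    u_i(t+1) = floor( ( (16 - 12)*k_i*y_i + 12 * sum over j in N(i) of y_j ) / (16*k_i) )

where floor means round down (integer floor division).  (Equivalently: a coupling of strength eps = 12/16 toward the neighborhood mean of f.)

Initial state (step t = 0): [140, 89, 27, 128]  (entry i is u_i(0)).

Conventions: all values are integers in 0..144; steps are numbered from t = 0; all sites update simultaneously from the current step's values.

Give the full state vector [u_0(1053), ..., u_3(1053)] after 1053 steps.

Simulating step by step:
t=0: [140, 89, 27, 128]
t=1: [82, 82, 82, 82]
t=2: [42, 42, 42, 42]
t=3: [126, 126, 126, 126]
t=4: [90, 90, 90, 90]
t=5: [18, 18, 18, 18]
t=6: [54, 54, 54, 54]
t=7: [126, 126, 126, 126]

Answer: [18, 18, 18, 18]
Key observation: The state at step 3, [126, 126, 126, 126], reappears at step 7: the system is in a cycle of period 4 from step 3 on.  Therefore the state at step 1053 equals the state at step 3 + ((1053 - 3) mod 4) = 5, which is [18, 18, 18, 18].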